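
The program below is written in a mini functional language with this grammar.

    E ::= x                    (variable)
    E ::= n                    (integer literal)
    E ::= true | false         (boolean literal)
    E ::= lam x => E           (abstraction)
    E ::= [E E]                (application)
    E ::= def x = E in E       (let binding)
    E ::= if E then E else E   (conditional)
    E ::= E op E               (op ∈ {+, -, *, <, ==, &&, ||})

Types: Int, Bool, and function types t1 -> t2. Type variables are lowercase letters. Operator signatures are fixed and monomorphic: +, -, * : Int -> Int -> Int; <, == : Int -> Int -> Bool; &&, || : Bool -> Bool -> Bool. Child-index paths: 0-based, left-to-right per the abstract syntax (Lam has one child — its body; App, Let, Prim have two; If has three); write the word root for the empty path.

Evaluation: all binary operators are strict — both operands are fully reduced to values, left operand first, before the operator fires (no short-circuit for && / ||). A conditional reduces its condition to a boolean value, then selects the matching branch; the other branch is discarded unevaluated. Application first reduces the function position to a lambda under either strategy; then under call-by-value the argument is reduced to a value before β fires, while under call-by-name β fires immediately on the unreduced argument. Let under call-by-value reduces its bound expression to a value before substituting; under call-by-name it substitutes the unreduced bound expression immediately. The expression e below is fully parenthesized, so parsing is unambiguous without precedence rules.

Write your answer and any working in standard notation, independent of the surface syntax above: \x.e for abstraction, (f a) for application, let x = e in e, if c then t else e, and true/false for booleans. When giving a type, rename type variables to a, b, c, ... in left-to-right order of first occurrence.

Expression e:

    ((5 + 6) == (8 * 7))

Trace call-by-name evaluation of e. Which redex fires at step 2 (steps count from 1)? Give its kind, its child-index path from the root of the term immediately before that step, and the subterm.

Working:
step 0: ((5 + 6) == (8 * 7))
step 1: [delta@0] (11 == (8 * 7))
step 2: [delta@1] (11 == 56)

Answer: delta at 1 : (8 * 7)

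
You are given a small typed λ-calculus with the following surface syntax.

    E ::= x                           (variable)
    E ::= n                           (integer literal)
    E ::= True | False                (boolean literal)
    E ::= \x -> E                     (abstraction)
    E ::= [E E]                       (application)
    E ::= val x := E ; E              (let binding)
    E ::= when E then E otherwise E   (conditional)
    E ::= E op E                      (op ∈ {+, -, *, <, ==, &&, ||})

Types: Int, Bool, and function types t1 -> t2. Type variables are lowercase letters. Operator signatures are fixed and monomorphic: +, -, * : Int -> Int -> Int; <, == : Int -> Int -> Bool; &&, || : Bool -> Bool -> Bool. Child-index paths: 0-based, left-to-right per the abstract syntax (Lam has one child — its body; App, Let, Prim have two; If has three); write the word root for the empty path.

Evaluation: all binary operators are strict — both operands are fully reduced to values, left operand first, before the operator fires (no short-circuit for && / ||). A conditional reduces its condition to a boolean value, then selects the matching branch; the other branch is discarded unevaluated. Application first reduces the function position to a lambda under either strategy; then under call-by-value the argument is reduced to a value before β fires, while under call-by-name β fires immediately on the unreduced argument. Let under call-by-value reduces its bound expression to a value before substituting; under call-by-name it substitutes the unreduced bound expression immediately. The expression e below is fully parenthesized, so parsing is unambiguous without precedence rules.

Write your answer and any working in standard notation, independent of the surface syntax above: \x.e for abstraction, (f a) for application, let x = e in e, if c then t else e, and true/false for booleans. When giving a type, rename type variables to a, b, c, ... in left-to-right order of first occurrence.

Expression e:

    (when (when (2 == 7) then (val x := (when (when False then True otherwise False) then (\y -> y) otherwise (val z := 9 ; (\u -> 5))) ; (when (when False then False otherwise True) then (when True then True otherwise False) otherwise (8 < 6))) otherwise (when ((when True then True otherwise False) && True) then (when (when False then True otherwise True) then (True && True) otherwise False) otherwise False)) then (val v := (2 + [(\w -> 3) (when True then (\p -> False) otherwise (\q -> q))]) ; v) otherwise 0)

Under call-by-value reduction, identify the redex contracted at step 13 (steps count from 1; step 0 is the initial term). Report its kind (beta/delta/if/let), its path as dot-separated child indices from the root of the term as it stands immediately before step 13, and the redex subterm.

Derivation:
step 0: (if (if (2 == 7) then (let x = (if (if false then true else false) then (\y.y) else (let z = 9 in (\u.5))) in (if (if false then false else true) then (if true then true else false) else (8 < 6))) else (if ((if true then true else false) && true) then (if (if false then true else true) then (true && true) else false) else false)) then (let v = (2 + ((\w.3) (if true then (\p.false) else (\q.q)))) in v) else 0)
step 1: [delta@0.0] (if (if false then (let x = (if (if false then true else false) then (\y.y) else (let z = 9 in (\u.5))) in (if (if false then false else true) then (if true then true else false) else (8 < 6))) else (if ((if true then true else false) && true) then (if (if false then true else true) then (true && true) else false) else false)) then (let v = (2 + ((\w.3) (if true then (\p.false) else (\q.q)))) in v) else 0)
step 2: [if@0] (if (if ((if true then true else false) && true) then (if (if false then true else true) then (true && true) else false) else false) then (let v = (2 + ((\w.3) (if true then (\p.false) else (\q.q)))) in v) else 0)
step 3: [if@0.0.0] (if (if (true && true) then (if (if false then true else true) then (true && true) else false) else false) then (let v = (2 + ((\w.3) (if true then (\p.false) else (\q.q)))) in v) else 0)
step 4: [delta@0.0] (if (if true then (if (if false then true else true) then (true && true) else false) else false) then (let v = (2 + ((\w.3) (if true then (\p.false) else (\q.q)))) in v) else 0)
step 5: [if@0] (if (if (if false then true else true) then (true && true) else false) then (let v = (2 + ((\w.3) (if true then (\p.false) else (\q.q)))) in v) else 0)
step 6: [if@0.0] (if (if true then (true && true) else false) then (let v = (2 + ((\w.3) (if true then (\p.false) else (\q.q)))) in v) else 0)
step 7: [if@0] (if (true && true) then (let v = (2 + ((\w.3) (if true then (\p.false) else (\q.q)))) in v) else 0)
step 8: [delta@0] (if true then (let v = (2 + ((\w.3) (if true then (\p.false) else (\q.q)))) in v) else 0)
step 9: [if@root] (let v = (2 + ((\w.3) (if true then (\p.false) else (\q.q)))) in v)
step 10: [if@0.1.1] (let v = (2 + ((\w.3) (\p.false))) in v)
step 11: [beta@0.1] (let v = (2 + 3) in v)
step 12: [delta@0] (let v = 5 in v)
step 13: [let@root] 5

Answer: let at root : (let v = 5 in v)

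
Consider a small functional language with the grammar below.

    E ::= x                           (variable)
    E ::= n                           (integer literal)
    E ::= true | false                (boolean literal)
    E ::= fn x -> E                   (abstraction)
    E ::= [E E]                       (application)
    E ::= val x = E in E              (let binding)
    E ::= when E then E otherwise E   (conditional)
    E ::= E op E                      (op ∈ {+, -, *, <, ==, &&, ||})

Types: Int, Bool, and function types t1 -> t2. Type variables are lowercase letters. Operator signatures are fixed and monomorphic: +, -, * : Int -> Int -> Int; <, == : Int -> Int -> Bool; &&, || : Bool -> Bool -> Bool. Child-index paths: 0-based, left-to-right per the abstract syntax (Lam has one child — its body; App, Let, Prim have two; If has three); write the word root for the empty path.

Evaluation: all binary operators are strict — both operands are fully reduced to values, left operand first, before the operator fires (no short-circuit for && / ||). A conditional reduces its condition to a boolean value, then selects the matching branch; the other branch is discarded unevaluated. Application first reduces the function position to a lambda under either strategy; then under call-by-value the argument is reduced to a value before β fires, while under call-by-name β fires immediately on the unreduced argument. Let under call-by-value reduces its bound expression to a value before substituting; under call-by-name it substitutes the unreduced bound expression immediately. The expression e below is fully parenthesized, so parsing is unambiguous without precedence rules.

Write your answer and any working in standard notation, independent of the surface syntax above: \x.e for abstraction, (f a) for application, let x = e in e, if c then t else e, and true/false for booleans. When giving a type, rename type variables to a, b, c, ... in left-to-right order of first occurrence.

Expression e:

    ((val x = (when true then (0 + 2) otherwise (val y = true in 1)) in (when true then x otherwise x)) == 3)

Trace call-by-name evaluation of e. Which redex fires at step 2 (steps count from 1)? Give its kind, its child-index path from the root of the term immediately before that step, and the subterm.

Trace:
step 0: ((let x = (if true then (0 + 2) else (let y = true in 1)) in (if true then x else x)) == 3)
step 1: [let@0] ((if true then (if true then (0 + 2) else (let y = true in 1)) else (if true then (0 + 2) else (let y = true in 1))) == 3)
step 2: [if@0] ((if true then (0 + 2) else (let y = true in 1)) == 3)

Answer: if at 0 : (if true then (if true then (0 + 2) else (let y = true in 1)) else (if true then (0 + 2) else (let y = true in 1)))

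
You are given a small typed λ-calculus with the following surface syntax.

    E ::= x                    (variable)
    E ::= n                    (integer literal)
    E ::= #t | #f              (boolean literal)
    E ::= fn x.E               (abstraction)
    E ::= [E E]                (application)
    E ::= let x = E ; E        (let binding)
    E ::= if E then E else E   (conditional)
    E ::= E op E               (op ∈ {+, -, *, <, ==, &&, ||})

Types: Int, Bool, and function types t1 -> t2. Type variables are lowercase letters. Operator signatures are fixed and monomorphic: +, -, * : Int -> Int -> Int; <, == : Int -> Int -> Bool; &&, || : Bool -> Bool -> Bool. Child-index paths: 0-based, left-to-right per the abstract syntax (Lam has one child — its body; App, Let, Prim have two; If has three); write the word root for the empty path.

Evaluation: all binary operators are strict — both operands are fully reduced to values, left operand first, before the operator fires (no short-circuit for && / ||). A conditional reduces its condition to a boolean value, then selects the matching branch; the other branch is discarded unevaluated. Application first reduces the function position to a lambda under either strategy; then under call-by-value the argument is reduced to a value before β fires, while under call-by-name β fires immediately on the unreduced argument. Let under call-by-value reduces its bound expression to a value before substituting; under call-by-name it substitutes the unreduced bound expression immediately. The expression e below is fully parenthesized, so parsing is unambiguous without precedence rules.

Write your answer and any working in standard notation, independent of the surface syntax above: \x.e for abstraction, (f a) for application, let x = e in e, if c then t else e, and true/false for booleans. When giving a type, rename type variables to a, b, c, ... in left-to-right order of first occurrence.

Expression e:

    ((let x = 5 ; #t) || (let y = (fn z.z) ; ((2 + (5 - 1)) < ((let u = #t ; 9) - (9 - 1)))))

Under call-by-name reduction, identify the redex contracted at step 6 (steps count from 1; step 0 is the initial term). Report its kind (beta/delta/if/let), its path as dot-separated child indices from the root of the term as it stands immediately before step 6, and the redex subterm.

Answer: delta at 1.1.1 : (9 - 1)

Trace:
step 0: ((let x = 5 in true) || (let y = (\z.z) in ((2 + (5 - 1)) < ((let u = true in 9) - (9 - 1)))))
step 1: [let@0] (true || (let y = (\z.z) in ((2 + (5 - 1)) < ((let u = true in 9) - (9 - 1)))))
step 2: [let@1] (true || ((2 + (5 - 1)) < ((let u = true in 9) - (9 - 1))))
step 3: [delta@1.0.1] (true || ((2 + 4) < ((let u = true in 9) - (9 - 1))))
step 4: [delta@1.0] (true || (6 < ((let u = true in 9) - (9 - 1))))
step 5: [let@1.1.0] (true || (6 < (9 - (9 - 1))))
step 6: [delta@1.1.1] (true || (6 < (9 - 8)))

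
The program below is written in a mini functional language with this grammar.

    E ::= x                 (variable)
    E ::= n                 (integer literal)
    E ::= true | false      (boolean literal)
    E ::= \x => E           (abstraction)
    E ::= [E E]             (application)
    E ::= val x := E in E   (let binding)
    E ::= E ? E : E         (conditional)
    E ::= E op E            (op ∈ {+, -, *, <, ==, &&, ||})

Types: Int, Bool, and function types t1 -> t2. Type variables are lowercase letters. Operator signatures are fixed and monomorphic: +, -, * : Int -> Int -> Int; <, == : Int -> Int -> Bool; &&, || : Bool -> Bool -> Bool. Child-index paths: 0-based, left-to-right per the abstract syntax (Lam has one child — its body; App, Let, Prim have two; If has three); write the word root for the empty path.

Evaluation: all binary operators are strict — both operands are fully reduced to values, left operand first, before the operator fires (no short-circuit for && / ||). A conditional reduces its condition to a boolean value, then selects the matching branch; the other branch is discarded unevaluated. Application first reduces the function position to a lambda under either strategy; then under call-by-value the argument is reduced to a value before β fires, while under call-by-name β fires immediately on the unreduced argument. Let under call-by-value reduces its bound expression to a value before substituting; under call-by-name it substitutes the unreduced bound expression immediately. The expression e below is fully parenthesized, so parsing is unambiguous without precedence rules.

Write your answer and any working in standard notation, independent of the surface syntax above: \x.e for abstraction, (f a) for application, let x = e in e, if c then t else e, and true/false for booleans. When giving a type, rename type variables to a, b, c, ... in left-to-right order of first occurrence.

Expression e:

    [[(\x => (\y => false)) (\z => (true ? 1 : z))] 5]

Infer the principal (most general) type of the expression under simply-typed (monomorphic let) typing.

Trace:
\y._ : b -> Bool
\x._ : a -> b -> Bool
  unify Bool ~ Bool
z : c
  unify Int ~ c
\z._ : Int -> Int
  unify a -> b -> Bool ~ (Int -> Int) -> d
  unify a ~ Int -> Int
  unify b -> Bool ~ d
_ _ : b -> Bool
  unify b -> Bool ~ Int -> e
  unify b ~ Int
  unify Bool ~ e
_ _ : Bool

Answer: Bool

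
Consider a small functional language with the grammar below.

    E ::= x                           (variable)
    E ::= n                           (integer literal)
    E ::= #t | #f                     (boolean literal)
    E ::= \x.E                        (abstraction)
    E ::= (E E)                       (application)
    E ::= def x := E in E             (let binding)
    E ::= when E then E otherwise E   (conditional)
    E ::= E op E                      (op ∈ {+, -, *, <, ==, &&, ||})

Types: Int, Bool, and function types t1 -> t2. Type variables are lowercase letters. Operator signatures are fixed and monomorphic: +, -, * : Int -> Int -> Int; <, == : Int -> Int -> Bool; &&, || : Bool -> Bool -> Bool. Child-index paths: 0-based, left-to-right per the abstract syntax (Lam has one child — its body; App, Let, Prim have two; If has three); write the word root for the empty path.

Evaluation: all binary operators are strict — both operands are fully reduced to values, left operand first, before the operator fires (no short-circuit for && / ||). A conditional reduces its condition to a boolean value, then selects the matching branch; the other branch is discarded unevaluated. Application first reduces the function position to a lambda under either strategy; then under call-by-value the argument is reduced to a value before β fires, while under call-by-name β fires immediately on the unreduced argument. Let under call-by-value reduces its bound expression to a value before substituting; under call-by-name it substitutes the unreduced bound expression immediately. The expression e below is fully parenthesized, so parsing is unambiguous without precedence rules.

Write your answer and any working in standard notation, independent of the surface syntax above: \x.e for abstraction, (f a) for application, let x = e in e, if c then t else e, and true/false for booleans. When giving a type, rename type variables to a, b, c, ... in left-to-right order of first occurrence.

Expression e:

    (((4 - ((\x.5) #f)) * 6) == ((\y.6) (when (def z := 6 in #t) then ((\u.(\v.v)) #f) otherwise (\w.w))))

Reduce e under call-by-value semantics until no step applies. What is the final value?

Derivation:
step 0: (((4 - ((\x.5) false)) * 6) == ((\y.6) (if (let z = 6 in true) then ((\u.(\v.v)) false) else (\w.w))))
step 1: [beta@0.0.1] (((4 - 5) * 6) == ((\y.6) (if (let z = 6 in true) then ((\u.(\v.v)) false) else (\w.w))))
step 2: [delta@0.0] ((-1 * 6) == ((\y.6) (if (let z = 6 in true) then ((\u.(\v.v)) false) else (\w.w))))
step 3: [delta@0] (-6 == ((\y.6) (if (let z = 6 in true) then ((\u.(\v.v)) false) else (\w.w))))
step 4: [let@1.1.0] (-6 == ((\y.6) (if true then ((\u.(\v.v)) false) else (\w.w))))
step 5: [if@1.1] (-6 == ((\y.6) ((\u.(\v.v)) false)))
step 6: [beta@1.1] (-6 == ((\y.6) (\v.v)))
step 7: [beta@1] (-6 == 6)
step 8: [delta@root] false

Answer: false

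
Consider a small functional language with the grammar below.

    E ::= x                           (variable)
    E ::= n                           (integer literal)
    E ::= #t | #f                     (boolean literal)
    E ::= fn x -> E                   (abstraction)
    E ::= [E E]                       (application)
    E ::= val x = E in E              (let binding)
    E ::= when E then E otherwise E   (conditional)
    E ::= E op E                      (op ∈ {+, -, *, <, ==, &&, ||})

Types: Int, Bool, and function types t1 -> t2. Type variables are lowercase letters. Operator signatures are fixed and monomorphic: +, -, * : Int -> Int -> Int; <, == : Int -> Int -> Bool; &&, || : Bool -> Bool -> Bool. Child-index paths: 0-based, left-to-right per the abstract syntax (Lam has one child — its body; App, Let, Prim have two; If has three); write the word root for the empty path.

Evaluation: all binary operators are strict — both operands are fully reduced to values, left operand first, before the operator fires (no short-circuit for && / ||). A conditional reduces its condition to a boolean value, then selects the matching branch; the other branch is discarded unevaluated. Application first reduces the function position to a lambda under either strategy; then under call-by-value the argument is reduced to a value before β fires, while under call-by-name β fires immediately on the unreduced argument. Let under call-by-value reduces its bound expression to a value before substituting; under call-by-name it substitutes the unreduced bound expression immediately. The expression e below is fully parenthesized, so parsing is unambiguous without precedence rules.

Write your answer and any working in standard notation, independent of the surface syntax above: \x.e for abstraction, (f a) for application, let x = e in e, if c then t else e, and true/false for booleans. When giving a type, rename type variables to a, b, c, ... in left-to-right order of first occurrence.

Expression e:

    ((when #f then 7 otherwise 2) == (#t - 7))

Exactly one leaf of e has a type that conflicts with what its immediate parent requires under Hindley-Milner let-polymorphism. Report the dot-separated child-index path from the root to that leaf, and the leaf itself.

Trace:
  unify Bool ~ Bool
  unify Int ~ Int
  unify Int ~ Int
  unify Bool ~ Int
  FAIL: mismatch Bool ~ Int

Answer: 1.0 : true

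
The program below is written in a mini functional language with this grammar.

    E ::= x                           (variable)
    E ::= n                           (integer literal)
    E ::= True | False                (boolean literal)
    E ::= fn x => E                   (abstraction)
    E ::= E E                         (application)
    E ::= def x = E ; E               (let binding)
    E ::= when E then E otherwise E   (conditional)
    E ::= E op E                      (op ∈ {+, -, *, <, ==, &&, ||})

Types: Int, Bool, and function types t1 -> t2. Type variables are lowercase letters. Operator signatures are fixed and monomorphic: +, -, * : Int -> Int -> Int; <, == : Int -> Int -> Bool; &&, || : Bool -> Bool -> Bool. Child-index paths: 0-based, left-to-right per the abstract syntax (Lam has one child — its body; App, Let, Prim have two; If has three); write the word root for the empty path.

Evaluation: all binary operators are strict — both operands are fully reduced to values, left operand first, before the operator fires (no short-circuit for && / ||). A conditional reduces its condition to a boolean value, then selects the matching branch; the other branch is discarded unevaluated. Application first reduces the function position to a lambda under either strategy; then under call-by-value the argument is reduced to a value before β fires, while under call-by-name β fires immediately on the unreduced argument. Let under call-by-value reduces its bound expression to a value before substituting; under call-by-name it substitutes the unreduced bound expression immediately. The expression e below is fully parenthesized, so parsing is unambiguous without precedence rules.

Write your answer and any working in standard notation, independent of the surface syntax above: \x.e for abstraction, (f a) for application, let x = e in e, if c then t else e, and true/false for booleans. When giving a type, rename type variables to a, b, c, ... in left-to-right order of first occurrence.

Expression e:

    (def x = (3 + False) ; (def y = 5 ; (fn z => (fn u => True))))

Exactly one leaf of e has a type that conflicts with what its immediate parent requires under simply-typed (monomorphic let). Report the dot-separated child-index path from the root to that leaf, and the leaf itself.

Trace:
  unify Int ~ Int
  unify Bool ~ Int
  FAIL: mismatch Bool ~ Int

Answer: 0.1 : false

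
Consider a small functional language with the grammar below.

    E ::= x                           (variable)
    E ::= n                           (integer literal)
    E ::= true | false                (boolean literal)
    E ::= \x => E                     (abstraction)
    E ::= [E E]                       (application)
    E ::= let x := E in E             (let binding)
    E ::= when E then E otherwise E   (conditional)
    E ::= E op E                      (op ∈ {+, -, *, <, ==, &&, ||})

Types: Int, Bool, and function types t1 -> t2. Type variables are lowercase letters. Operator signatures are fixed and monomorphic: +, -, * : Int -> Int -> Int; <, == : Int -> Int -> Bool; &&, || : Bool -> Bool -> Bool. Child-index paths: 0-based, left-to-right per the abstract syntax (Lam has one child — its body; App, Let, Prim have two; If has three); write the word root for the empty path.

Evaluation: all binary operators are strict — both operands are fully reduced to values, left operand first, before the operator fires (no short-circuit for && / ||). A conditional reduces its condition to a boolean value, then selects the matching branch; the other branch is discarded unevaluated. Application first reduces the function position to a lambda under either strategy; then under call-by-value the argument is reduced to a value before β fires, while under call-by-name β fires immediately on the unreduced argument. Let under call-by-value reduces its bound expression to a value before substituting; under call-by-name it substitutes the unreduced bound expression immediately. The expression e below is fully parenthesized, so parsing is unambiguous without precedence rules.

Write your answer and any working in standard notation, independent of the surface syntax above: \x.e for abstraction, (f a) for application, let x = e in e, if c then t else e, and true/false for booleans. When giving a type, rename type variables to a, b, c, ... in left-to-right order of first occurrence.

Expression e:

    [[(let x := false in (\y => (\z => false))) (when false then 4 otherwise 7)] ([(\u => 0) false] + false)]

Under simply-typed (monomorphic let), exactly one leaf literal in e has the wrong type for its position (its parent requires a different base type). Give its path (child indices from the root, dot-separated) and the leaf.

Answer: 1.1 : false

Working:
let x : Bool
\z._ : b -> Bool
\y._ : a -> b -> Bool
  unify Bool ~ Bool
  unify Int ~ Int
  unify a -> b -> Bool ~ Int -> c
  unify a ~ Int
  unify b -> Bool ~ c
_ _ : b -> Bool
\u._ : d -> Int
  unify d -> Int ~ Bool -> e
  unify d ~ Bool
  unify Int ~ e
_ _ : Int
  unify Int ~ Int
  unify Bool ~ Int
  FAIL: mismatch Bool ~ Int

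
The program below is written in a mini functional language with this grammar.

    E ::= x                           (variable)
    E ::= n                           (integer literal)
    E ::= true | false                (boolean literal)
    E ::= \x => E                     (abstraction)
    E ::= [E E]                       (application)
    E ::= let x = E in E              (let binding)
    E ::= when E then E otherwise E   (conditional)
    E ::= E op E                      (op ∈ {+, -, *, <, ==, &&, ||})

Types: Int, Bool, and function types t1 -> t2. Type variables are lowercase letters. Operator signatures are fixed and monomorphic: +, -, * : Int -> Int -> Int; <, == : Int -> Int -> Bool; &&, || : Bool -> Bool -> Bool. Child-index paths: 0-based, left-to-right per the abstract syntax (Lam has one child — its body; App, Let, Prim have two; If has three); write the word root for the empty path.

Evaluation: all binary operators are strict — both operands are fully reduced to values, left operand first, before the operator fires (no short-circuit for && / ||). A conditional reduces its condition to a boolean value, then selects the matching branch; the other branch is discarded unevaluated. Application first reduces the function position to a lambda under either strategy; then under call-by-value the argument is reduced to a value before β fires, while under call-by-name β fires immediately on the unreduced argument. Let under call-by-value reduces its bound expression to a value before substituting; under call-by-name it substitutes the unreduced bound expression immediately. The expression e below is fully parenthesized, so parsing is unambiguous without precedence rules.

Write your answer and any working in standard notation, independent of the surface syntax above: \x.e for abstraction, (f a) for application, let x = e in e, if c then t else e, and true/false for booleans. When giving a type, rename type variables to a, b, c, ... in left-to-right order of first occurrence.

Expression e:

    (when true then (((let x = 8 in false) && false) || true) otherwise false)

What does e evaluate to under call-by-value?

Trace:
step 0: (if true then (((let x = 8 in false) && false) || true) else false)
step 1: [if@root] (((let x = 8 in false) && false) || true)
step 2: [let@0.0] ((false && false) || true)
step 3: [delta@0] (false || true)
step 4: [delta@root] true

Answer: true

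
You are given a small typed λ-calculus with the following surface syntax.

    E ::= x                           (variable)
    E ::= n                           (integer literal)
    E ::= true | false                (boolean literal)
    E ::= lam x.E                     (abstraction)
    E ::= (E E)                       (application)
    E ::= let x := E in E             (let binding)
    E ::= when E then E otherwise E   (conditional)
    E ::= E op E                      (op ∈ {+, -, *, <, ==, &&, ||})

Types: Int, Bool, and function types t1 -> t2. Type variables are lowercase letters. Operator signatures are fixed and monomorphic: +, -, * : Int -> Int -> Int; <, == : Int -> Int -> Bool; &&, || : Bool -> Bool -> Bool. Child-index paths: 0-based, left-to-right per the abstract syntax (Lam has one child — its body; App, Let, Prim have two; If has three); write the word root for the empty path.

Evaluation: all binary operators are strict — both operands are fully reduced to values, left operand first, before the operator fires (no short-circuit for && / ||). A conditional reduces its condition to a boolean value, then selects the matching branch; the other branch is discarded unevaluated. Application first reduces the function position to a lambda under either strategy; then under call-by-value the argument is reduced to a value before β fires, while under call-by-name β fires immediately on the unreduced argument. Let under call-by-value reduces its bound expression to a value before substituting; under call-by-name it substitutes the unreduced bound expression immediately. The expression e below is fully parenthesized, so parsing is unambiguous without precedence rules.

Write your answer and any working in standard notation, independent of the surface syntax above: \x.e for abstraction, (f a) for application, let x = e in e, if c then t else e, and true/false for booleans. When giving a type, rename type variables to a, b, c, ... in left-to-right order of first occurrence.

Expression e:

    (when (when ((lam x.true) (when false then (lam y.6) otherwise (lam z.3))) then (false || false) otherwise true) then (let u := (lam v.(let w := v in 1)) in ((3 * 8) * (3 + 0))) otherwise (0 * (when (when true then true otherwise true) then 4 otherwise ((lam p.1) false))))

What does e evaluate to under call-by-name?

Answer: 0

Derivation:
step 0: (if (if ((\x.true) (if false then (\y.6) else (\z.3))) then (false || false) else true) then (let u = (\v.(let w = v in 1)) in ((3 * 8) * (3 + 0))) else (0 * (if (if true then true else true) then 4 else ((\p.1) false))))
step 1: [beta@0.0] (if (if true then (false || false) else true) then (let u = (\v.(let w = v in 1)) in ((3 * 8) * (3 + 0))) else (0 * (if (if true then true else true) then 4 else ((\p.1) false))))
step 2: [if@0] (if (false || false) then (let u = (\v.(let w = v in 1)) in ((3 * 8) * (3 + 0))) else (0 * (if (if true then true else true) then 4 else ((\p.1) false))))
step 3: [delta@0] (if false then (let u = (\v.(let w = v in 1)) in ((3 * 8) * (3 + 0))) else (0 * (if (if true then true else true) then 4 else ((\p.1) false))))
step 4: [if@root] (0 * (if (if true then true else true) then 4 else ((\p.1) false)))
step 5: [if@1.0] (0 * (if true then 4 else ((\p.1) false)))
step 6: [if@1] (0 * 4)
step 7: [delta@root] 0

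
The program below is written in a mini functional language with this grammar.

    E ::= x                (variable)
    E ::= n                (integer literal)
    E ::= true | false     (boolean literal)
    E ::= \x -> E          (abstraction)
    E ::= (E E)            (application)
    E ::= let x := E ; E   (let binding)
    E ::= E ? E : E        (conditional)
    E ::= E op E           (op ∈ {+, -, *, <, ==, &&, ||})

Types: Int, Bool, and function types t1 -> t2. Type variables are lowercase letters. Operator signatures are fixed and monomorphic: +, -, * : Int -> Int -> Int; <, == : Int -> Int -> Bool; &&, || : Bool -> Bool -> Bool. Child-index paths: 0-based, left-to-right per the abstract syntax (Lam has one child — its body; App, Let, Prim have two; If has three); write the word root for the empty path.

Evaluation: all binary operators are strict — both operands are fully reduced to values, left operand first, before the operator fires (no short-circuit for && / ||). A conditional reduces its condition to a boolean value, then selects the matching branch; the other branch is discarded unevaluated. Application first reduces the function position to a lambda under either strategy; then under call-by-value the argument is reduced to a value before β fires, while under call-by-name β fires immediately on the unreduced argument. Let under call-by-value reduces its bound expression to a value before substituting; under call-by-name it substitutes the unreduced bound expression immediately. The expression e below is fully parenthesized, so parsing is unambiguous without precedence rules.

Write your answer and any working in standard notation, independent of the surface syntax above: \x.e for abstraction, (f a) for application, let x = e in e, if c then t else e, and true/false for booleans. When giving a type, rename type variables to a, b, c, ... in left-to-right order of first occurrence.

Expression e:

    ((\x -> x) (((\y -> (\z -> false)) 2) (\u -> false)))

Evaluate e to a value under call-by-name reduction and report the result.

Answer: false

Derivation:
step 0: ((\x.x) (((\y.(\z.false)) 2) (\u.false)))
step 1: [beta@root] (((\y.(\z.false)) 2) (\u.false))
step 2: [beta@0] ((\z.false) (\u.false))
step 3: [beta@root] false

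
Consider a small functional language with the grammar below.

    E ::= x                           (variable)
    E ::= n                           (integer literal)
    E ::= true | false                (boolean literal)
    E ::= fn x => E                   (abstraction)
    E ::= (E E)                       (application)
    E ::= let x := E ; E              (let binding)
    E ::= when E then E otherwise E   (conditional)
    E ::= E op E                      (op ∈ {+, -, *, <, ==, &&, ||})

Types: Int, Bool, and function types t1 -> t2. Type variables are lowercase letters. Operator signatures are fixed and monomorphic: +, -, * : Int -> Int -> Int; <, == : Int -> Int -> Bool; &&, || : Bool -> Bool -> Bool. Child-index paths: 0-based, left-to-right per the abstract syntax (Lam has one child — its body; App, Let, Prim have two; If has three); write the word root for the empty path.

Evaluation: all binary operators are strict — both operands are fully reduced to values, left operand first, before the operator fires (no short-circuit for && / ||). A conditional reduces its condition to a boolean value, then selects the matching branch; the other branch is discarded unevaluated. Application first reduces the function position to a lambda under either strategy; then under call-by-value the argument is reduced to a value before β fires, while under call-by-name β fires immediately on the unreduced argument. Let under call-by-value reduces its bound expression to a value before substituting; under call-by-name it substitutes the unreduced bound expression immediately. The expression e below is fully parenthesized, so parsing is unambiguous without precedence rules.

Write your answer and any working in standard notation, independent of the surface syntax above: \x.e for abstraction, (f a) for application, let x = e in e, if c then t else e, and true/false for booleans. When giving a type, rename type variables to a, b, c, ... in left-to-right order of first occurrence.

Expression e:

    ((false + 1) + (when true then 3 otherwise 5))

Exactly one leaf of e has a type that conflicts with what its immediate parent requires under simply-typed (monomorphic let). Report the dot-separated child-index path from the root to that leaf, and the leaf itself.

Derivation:
  unify Bool ~ Int
  FAIL: mismatch Bool ~ Int

Answer: 0.0 : false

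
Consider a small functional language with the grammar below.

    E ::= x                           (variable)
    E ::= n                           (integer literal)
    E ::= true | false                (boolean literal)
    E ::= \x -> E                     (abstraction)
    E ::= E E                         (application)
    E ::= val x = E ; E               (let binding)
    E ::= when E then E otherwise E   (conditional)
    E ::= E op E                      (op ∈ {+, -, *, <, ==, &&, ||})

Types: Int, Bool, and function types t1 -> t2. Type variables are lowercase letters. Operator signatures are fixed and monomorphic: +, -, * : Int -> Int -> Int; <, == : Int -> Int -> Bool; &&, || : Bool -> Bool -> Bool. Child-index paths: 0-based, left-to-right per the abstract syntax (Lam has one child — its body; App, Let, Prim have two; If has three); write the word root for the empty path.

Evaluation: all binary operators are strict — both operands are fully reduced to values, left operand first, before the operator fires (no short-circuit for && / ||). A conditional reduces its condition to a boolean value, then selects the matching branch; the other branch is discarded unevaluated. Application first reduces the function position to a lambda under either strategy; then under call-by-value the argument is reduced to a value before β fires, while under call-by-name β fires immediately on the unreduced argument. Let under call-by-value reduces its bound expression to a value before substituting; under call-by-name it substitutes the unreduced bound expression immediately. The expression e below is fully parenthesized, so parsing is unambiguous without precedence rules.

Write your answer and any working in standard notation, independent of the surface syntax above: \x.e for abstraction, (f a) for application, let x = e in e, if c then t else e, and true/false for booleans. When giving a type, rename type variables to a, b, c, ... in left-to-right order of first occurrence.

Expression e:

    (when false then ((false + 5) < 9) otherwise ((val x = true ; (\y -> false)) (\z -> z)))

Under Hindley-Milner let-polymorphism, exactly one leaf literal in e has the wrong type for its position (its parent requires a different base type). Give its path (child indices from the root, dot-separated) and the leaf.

Trace:
  unify Bool ~ Bool
  unify Bool ~ Int
  FAIL: mismatch Bool ~ Int

Answer: 1.0.0 : false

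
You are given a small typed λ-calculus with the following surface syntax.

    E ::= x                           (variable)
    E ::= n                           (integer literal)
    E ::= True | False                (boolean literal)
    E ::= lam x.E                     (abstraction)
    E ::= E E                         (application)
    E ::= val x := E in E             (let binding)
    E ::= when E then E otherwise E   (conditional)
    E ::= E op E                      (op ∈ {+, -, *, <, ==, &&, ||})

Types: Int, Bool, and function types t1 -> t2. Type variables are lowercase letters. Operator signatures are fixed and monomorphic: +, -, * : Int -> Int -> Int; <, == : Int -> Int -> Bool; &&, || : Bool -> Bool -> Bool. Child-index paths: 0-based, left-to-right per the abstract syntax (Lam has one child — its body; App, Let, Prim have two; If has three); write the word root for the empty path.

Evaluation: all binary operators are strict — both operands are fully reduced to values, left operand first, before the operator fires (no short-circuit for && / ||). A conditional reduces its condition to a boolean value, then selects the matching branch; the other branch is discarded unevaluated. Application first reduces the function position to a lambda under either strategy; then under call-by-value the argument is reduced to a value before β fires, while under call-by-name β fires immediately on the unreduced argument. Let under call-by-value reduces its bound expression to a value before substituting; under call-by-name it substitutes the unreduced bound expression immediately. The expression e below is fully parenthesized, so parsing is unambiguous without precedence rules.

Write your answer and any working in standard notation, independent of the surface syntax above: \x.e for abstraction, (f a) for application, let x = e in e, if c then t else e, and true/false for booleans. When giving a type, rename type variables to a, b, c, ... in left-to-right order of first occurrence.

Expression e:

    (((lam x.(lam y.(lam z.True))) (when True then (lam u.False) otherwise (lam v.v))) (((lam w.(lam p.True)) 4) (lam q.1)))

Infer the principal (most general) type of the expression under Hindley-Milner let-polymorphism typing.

Answer: a -> Bool

Trace:
\z._ : c -> Bool
\y._ : b -> c -> Bool
\x._ : a -> b -> c -> Bool
  unify Bool ~ Bool
\u._ : d -> Bool
v : e
\v._ : e -> e
  unify d -> Bool ~ e -> e
  unify d ~ e
  unify Bool ~ e
  unify a -> b -> c -> Bool ~ (Bool -> Bool) -> f
  unify a ~ Bool -> Bool
  unify b -> c -> Bool ~ f
_ _ : b -> c -> Bool
\p._ : h -> Bool
\w._ : g -> h -> Bool
  unify g -> h -> Bool ~ Int -> i
  unify g ~ Int
  unify h -> Bool ~ i
_ _ : h -> Bool
\q._ : j -> Int
  unify h -> Bool ~ (j -> Int) -> k
  unify h ~ j -> Int
  unify Bool ~ k
_ _ : Bool
  unify b -> c -> Bool ~ Bool -> l
  unify b ~ Bool
  unify c -> Bool ~ l
_ _ : c -> Bool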